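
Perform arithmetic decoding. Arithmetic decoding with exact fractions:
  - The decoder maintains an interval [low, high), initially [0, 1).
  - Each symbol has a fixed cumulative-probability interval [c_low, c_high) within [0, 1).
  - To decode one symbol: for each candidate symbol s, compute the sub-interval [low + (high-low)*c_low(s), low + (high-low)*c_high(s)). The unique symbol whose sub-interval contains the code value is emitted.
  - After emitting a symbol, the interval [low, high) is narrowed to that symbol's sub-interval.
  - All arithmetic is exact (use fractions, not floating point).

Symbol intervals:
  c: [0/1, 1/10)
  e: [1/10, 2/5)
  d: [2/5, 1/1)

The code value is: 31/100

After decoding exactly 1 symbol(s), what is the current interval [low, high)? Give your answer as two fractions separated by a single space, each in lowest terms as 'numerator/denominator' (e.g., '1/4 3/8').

Answer: 1/10 2/5

Derivation:
Step 1: interval [0/1, 1/1), width = 1/1 - 0/1 = 1/1
  'c': [0/1 + 1/1*0/1, 0/1 + 1/1*1/10) = [0/1, 1/10)
  'e': [0/1 + 1/1*1/10, 0/1 + 1/1*2/5) = [1/10, 2/5) <- contains code 31/100
  'd': [0/1 + 1/1*2/5, 0/1 + 1/1*1/1) = [2/5, 1/1)
  emit 'e', narrow to [1/10, 2/5)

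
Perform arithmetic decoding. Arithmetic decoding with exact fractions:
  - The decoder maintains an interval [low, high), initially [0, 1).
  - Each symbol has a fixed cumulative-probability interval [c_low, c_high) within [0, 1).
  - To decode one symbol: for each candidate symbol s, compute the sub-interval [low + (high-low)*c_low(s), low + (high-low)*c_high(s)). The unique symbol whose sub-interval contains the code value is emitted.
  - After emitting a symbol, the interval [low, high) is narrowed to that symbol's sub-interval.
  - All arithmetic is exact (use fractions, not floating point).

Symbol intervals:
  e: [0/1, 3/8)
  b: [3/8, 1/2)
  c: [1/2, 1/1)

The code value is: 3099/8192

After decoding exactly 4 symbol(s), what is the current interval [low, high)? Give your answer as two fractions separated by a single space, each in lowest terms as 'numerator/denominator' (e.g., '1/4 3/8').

Step 1: interval [0/1, 1/1), width = 1/1 - 0/1 = 1/1
  'e': [0/1 + 1/1*0/1, 0/1 + 1/1*3/8) = [0/1, 3/8)
  'b': [0/1 + 1/1*3/8, 0/1 + 1/1*1/2) = [3/8, 1/2) <- contains code 3099/8192
  'c': [0/1 + 1/1*1/2, 0/1 + 1/1*1/1) = [1/2, 1/1)
  emit 'b', narrow to [3/8, 1/2)
Step 2: interval [3/8, 1/2), width = 1/2 - 3/8 = 1/8
  'e': [3/8 + 1/8*0/1, 3/8 + 1/8*3/8) = [3/8, 27/64) <- contains code 3099/8192
  'b': [3/8 + 1/8*3/8, 3/8 + 1/8*1/2) = [27/64, 7/16)
  'c': [3/8 + 1/8*1/2, 3/8 + 1/8*1/1) = [7/16, 1/2)
  emit 'e', narrow to [3/8, 27/64)
Step 3: interval [3/8, 27/64), width = 27/64 - 3/8 = 3/64
  'e': [3/8 + 3/64*0/1, 3/8 + 3/64*3/8) = [3/8, 201/512) <- contains code 3099/8192
  'b': [3/8 + 3/64*3/8, 3/8 + 3/64*1/2) = [201/512, 51/128)
  'c': [3/8 + 3/64*1/2, 3/8 + 3/64*1/1) = [51/128, 27/64)
  emit 'e', narrow to [3/8, 201/512)
Step 4: interval [3/8, 201/512), width = 201/512 - 3/8 = 9/512
  'e': [3/8 + 9/512*0/1, 3/8 + 9/512*3/8) = [3/8, 1563/4096) <- contains code 3099/8192
  'b': [3/8 + 9/512*3/8, 3/8 + 9/512*1/2) = [1563/4096, 393/1024)
  'c': [3/8 + 9/512*1/2, 3/8 + 9/512*1/1) = [393/1024, 201/512)
  emit 'e', narrow to [3/8, 1563/4096)

Answer: 3/8 1563/4096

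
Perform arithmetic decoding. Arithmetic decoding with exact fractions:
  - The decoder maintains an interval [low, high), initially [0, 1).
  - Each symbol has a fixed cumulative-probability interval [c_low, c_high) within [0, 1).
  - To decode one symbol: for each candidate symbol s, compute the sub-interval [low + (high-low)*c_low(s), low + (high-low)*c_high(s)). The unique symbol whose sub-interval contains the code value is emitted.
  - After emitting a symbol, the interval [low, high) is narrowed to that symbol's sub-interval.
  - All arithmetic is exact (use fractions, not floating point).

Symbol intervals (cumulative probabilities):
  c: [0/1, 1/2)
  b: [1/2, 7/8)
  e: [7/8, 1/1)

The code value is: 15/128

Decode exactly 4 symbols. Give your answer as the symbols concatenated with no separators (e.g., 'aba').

Answer: ccce

Derivation:
Step 1: interval [0/1, 1/1), width = 1/1 - 0/1 = 1/1
  'c': [0/1 + 1/1*0/1, 0/1 + 1/1*1/2) = [0/1, 1/2) <- contains code 15/128
  'b': [0/1 + 1/1*1/2, 0/1 + 1/1*7/8) = [1/2, 7/8)
  'e': [0/1 + 1/1*7/8, 0/1 + 1/1*1/1) = [7/8, 1/1)
  emit 'c', narrow to [0/1, 1/2)
Step 2: interval [0/1, 1/2), width = 1/2 - 0/1 = 1/2
  'c': [0/1 + 1/2*0/1, 0/1 + 1/2*1/2) = [0/1, 1/4) <- contains code 15/128
  'b': [0/1 + 1/2*1/2, 0/1 + 1/2*7/8) = [1/4, 7/16)
  'e': [0/1 + 1/2*7/8, 0/1 + 1/2*1/1) = [7/16, 1/2)
  emit 'c', narrow to [0/1, 1/4)
Step 3: interval [0/1, 1/4), width = 1/4 - 0/1 = 1/4
  'c': [0/1 + 1/4*0/1, 0/1 + 1/4*1/2) = [0/1, 1/8) <- contains code 15/128
  'b': [0/1 + 1/4*1/2, 0/1 + 1/4*7/8) = [1/8, 7/32)
  'e': [0/1 + 1/4*7/8, 0/1 + 1/4*1/1) = [7/32, 1/4)
  emit 'c', narrow to [0/1, 1/8)
Step 4: interval [0/1, 1/8), width = 1/8 - 0/1 = 1/8
  'c': [0/1 + 1/8*0/1, 0/1 + 1/8*1/2) = [0/1, 1/16)
  'b': [0/1 + 1/8*1/2, 0/1 + 1/8*7/8) = [1/16, 7/64)
  'e': [0/1 + 1/8*7/8, 0/1 + 1/8*1/1) = [7/64, 1/8) <- contains code 15/128
  emit 'e', narrow to [7/64, 1/8)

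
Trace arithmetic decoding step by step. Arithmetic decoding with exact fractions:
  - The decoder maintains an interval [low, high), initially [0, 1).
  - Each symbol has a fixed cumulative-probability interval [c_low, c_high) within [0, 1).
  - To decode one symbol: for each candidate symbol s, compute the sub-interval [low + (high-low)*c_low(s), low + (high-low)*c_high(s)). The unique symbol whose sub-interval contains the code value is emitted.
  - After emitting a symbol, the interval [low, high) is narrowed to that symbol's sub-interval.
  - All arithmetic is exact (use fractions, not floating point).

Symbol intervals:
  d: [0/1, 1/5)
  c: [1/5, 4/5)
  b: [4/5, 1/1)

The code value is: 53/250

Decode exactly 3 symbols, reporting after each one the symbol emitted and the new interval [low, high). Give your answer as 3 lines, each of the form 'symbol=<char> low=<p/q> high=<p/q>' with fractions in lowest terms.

Answer: symbol=c low=1/5 high=4/5
symbol=d low=1/5 high=8/25
symbol=d low=1/5 high=28/125

Derivation:
Step 1: interval [0/1, 1/1), width = 1/1 - 0/1 = 1/1
  'd': [0/1 + 1/1*0/1, 0/1 + 1/1*1/5) = [0/1, 1/5)
  'c': [0/1 + 1/1*1/5, 0/1 + 1/1*4/5) = [1/5, 4/5) <- contains code 53/250
  'b': [0/1 + 1/1*4/5, 0/1 + 1/1*1/1) = [4/5, 1/1)
  emit 'c', narrow to [1/5, 4/5)
Step 2: interval [1/5, 4/5), width = 4/5 - 1/5 = 3/5
  'd': [1/5 + 3/5*0/1, 1/5 + 3/5*1/5) = [1/5, 8/25) <- contains code 53/250
  'c': [1/5 + 3/5*1/5, 1/5 + 3/5*4/5) = [8/25, 17/25)
  'b': [1/5 + 3/5*4/5, 1/5 + 3/5*1/1) = [17/25, 4/5)
  emit 'd', narrow to [1/5, 8/25)
Step 3: interval [1/5, 8/25), width = 8/25 - 1/5 = 3/25
  'd': [1/5 + 3/25*0/1, 1/5 + 3/25*1/5) = [1/5, 28/125) <- contains code 53/250
  'c': [1/5 + 3/25*1/5, 1/5 + 3/25*4/5) = [28/125, 37/125)
  'b': [1/5 + 3/25*4/5, 1/5 + 3/25*1/1) = [37/125, 8/25)
  emit 'd', narrow to [1/5, 28/125)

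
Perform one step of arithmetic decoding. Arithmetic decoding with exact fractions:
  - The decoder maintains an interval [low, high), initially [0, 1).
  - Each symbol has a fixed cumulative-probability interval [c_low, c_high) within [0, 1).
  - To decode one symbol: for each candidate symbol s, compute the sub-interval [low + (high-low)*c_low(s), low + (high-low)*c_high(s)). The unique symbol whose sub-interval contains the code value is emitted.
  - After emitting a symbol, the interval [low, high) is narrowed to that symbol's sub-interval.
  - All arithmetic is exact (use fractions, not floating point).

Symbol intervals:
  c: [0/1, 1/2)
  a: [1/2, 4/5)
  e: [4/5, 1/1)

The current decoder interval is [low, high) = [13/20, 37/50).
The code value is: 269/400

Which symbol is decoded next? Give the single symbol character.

Interval width = high − low = 37/50 − 13/20 = 9/100
Scaled code = (code − low) / width = (269/400 − 13/20) / 9/100 = 1/4
  c: [0/1, 1/2) ← scaled code falls here ✓
  a: [1/2, 4/5) 
  e: [4/5, 1/1) 

Answer: c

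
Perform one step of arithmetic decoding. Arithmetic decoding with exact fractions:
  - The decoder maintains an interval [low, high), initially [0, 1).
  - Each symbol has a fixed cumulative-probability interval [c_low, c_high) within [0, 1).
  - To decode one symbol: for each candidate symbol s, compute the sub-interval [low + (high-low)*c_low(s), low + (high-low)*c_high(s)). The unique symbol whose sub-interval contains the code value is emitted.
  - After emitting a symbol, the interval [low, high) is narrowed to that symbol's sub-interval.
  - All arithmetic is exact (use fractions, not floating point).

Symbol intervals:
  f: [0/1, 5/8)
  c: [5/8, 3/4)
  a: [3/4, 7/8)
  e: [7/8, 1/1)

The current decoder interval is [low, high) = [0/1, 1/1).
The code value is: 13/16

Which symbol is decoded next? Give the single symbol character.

Interval width = high − low = 1/1 − 0/1 = 1/1
Scaled code = (code − low) / width = (13/16 − 0/1) / 1/1 = 13/16
  f: [0/1, 5/8) 
  c: [5/8, 3/4) 
  a: [3/4, 7/8) ← scaled code falls here ✓
  e: [7/8, 1/1) 

Answer: a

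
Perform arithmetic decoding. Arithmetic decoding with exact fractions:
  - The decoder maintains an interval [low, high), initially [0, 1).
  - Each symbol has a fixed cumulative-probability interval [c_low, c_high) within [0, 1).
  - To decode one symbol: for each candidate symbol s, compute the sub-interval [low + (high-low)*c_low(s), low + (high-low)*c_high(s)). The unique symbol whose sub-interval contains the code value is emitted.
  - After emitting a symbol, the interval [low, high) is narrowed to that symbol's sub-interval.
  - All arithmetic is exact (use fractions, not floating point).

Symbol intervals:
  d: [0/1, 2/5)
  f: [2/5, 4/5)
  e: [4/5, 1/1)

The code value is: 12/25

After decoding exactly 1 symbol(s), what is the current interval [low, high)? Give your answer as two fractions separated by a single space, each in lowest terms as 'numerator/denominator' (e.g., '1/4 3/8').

Step 1: interval [0/1, 1/1), width = 1/1 - 0/1 = 1/1
  'd': [0/1 + 1/1*0/1, 0/1 + 1/1*2/5) = [0/1, 2/5)
  'f': [0/1 + 1/1*2/5, 0/1 + 1/1*4/5) = [2/5, 4/5) <- contains code 12/25
  'e': [0/1 + 1/1*4/5, 0/1 + 1/1*1/1) = [4/5, 1/1)
  emit 'f', narrow to [2/5, 4/5)

Answer: 2/5 4/5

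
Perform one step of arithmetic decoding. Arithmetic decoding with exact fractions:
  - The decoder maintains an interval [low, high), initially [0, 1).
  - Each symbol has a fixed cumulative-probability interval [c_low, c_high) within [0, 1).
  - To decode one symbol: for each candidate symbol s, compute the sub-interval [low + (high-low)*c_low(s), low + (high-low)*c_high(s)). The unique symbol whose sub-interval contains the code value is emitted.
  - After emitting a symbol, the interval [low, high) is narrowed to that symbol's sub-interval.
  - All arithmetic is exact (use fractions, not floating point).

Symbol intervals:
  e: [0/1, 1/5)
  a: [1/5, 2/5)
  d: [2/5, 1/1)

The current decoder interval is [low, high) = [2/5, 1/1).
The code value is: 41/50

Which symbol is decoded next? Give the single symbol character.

Interval width = high − low = 1/1 − 2/5 = 3/5
Scaled code = (code − low) / width = (41/50 − 2/5) / 3/5 = 7/10
  e: [0/1, 1/5) 
  a: [1/5, 2/5) 
  d: [2/5, 1/1) ← scaled code falls here ✓

Answer: d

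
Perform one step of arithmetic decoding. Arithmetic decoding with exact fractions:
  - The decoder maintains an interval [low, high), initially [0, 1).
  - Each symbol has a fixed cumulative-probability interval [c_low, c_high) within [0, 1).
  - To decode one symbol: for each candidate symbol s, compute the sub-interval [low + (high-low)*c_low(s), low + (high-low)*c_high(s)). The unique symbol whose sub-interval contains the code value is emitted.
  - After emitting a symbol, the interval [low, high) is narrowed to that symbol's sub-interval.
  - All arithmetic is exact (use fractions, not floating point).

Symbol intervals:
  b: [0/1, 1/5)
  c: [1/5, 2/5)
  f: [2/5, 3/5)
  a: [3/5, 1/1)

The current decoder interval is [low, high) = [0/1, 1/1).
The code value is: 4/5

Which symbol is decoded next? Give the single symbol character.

Interval width = high − low = 1/1 − 0/1 = 1/1
Scaled code = (code − low) / width = (4/5 − 0/1) / 1/1 = 4/5
  b: [0/1, 1/5) 
  c: [1/5, 2/5) 
  f: [2/5, 3/5) 
  a: [3/5, 1/1) ← scaled code falls here ✓

Answer: a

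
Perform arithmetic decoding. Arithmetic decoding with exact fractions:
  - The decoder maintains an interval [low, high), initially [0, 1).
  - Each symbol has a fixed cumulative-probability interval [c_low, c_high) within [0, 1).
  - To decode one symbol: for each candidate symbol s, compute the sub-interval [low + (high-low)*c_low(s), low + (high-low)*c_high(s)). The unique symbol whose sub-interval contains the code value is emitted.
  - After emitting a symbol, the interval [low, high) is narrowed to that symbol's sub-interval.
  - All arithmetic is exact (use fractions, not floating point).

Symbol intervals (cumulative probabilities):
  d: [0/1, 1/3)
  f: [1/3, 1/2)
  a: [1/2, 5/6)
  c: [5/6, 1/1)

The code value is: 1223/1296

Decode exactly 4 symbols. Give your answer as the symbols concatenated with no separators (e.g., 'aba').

Step 1: interval [0/1, 1/1), width = 1/1 - 0/1 = 1/1
  'd': [0/1 + 1/1*0/1, 0/1 + 1/1*1/3) = [0/1, 1/3)
  'f': [0/1 + 1/1*1/3, 0/1 + 1/1*1/2) = [1/3, 1/2)
  'a': [0/1 + 1/1*1/2, 0/1 + 1/1*5/6) = [1/2, 5/6)
  'c': [0/1 + 1/1*5/6, 0/1 + 1/1*1/1) = [5/6, 1/1) <- contains code 1223/1296
  emit 'c', narrow to [5/6, 1/1)
Step 2: interval [5/6, 1/1), width = 1/1 - 5/6 = 1/6
  'd': [5/6 + 1/6*0/1, 5/6 + 1/6*1/3) = [5/6, 8/9)
  'f': [5/6 + 1/6*1/3, 5/6 + 1/6*1/2) = [8/9, 11/12)
  'a': [5/6 + 1/6*1/2, 5/6 + 1/6*5/6) = [11/12, 35/36) <- contains code 1223/1296
  'c': [5/6 + 1/6*5/6, 5/6 + 1/6*1/1) = [35/36, 1/1)
  emit 'a', narrow to [11/12, 35/36)
Step 3: interval [11/12, 35/36), width = 35/36 - 11/12 = 1/18
  'd': [11/12 + 1/18*0/1, 11/12 + 1/18*1/3) = [11/12, 101/108)
  'f': [11/12 + 1/18*1/3, 11/12 + 1/18*1/2) = [101/108, 17/18) <- contains code 1223/1296
  'a': [11/12 + 1/18*1/2, 11/12 + 1/18*5/6) = [17/18, 26/27)
  'c': [11/12 + 1/18*5/6, 11/12 + 1/18*1/1) = [26/27, 35/36)
  emit 'f', narrow to [101/108, 17/18)
Step 4: interval [101/108, 17/18), width = 17/18 - 101/108 = 1/108
  'd': [101/108 + 1/108*0/1, 101/108 + 1/108*1/3) = [101/108, 76/81)
  'f': [101/108 + 1/108*1/3, 101/108 + 1/108*1/2) = [76/81, 203/216)
  'a': [101/108 + 1/108*1/2, 101/108 + 1/108*5/6) = [203/216, 611/648)
  'c': [101/108 + 1/108*5/6, 101/108 + 1/108*1/1) = [611/648, 17/18) <- contains code 1223/1296
  emit 'c', narrow to [611/648, 17/18)

Answer: cafc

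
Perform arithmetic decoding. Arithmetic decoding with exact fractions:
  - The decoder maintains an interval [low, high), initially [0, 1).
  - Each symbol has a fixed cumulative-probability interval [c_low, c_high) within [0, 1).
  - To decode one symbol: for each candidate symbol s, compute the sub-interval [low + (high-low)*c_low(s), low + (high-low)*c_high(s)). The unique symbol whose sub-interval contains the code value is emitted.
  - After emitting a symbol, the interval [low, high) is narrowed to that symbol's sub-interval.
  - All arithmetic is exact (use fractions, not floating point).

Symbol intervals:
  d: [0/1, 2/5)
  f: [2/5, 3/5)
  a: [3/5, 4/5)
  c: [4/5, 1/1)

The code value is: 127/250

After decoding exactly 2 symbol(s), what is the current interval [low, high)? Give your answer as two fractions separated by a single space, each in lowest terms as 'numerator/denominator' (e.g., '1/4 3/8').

Step 1: interval [0/1, 1/1), width = 1/1 - 0/1 = 1/1
  'd': [0/1 + 1/1*0/1, 0/1 + 1/1*2/5) = [0/1, 2/5)
  'f': [0/1 + 1/1*2/5, 0/1 + 1/1*3/5) = [2/5, 3/5) <- contains code 127/250
  'a': [0/1 + 1/1*3/5, 0/1 + 1/1*4/5) = [3/5, 4/5)
  'c': [0/1 + 1/1*4/5, 0/1 + 1/1*1/1) = [4/5, 1/1)
  emit 'f', narrow to [2/5, 3/5)
Step 2: interval [2/5, 3/5), width = 3/5 - 2/5 = 1/5
  'd': [2/5 + 1/5*0/1, 2/5 + 1/5*2/5) = [2/5, 12/25)
  'f': [2/5 + 1/5*2/5, 2/5 + 1/5*3/5) = [12/25, 13/25) <- contains code 127/250
  'a': [2/5 + 1/5*3/5, 2/5 + 1/5*4/5) = [13/25, 14/25)
  'c': [2/5 + 1/5*4/5, 2/5 + 1/5*1/1) = [14/25, 3/5)
  emit 'f', narrow to [12/25, 13/25)

Answer: 12/25 13/25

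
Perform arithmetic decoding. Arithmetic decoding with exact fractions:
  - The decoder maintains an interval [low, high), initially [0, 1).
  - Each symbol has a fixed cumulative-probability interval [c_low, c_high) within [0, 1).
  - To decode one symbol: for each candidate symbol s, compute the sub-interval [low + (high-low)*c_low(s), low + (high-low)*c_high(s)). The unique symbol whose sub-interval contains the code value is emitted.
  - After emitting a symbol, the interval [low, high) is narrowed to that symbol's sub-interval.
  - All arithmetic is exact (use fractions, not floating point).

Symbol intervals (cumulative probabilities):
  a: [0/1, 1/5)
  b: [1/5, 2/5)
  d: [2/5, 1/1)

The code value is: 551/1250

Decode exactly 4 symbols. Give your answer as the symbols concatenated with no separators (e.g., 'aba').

Step 1: interval [0/1, 1/1), width = 1/1 - 0/1 = 1/1
  'a': [0/1 + 1/1*0/1, 0/1 + 1/1*1/5) = [0/1, 1/5)
  'b': [0/1 + 1/1*1/5, 0/1 + 1/1*2/5) = [1/5, 2/5)
  'd': [0/1 + 1/1*2/5, 0/1 + 1/1*1/1) = [2/5, 1/1) <- contains code 551/1250
  emit 'd', narrow to [2/5, 1/1)
Step 2: interval [2/5, 1/1), width = 1/1 - 2/5 = 3/5
  'a': [2/5 + 3/5*0/1, 2/5 + 3/5*1/5) = [2/5, 13/25) <- contains code 551/1250
  'b': [2/5 + 3/5*1/5, 2/5 + 3/5*2/5) = [13/25, 16/25)
  'd': [2/5 + 3/5*2/5, 2/5 + 3/5*1/1) = [16/25, 1/1)
  emit 'a', narrow to [2/5, 13/25)
Step 3: interval [2/5, 13/25), width = 13/25 - 2/5 = 3/25
  'a': [2/5 + 3/25*0/1, 2/5 + 3/25*1/5) = [2/5, 53/125)
  'b': [2/5 + 3/25*1/5, 2/5 + 3/25*2/5) = [53/125, 56/125) <- contains code 551/1250
  'd': [2/5 + 3/25*2/5, 2/5 + 3/25*1/1) = [56/125, 13/25)
  emit 'b', narrow to [53/125, 56/125)
Step 4: interval [53/125, 56/125), width = 56/125 - 53/125 = 3/125
  'a': [53/125 + 3/125*0/1, 53/125 + 3/125*1/5) = [53/125, 268/625)
  'b': [53/125 + 3/125*1/5, 53/125 + 3/125*2/5) = [268/625, 271/625)
  'd': [53/125 + 3/125*2/5, 53/125 + 3/125*1/1) = [271/625, 56/125) <- contains code 551/1250
  emit 'd', narrow to [271/625, 56/125)

Answer: dabd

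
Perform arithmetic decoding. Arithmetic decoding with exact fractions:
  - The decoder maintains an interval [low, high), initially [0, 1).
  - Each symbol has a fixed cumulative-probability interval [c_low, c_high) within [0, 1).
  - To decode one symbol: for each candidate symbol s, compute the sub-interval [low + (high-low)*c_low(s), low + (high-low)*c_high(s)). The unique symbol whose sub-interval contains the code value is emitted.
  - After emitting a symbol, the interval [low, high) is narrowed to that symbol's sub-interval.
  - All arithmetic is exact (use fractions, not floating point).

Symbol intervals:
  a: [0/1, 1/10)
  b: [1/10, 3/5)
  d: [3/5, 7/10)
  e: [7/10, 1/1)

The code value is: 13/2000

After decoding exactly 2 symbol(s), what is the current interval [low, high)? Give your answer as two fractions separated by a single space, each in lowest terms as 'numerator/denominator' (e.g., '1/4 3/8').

Step 1: interval [0/1, 1/1), width = 1/1 - 0/1 = 1/1
  'a': [0/1 + 1/1*0/1, 0/1 + 1/1*1/10) = [0/1, 1/10) <- contains code 13/2000
  'b': [0/1 + 1/1*1/10, 0/1 + 1/1*3/5) = [1/10, 3/5)
  'd': [0/1 + 1/1*3/5, 0/1 + 1/1*7/10) = [3/5, 7/10)
  'e': [0/1 + 1/1*7/10, 0/1 + 1/1*1/1) = [7/10, 1/1)
  emit 'a', narrow to [0/1, 1/10)
Step 2: interval [0/1, 1/10), width = 1/10 - 0/1 = 1/10
  'a': [0/1 + 1/10*0/1, 0/1 + 1/10*1/10) = [0/1, 1/100) <- contains code 13/2000
  'b': [0/1 + 1/10*1/10, 0/1 + 1/10*3/5) = [1/100, 3/50)
  'd': [0/1 + 1/10*3/5, 0/1 + 1/10*7/10) = [3/50, 7/100)
  'e': [0/1 + 1/10*7/10, 0/1 + 1/10*1/1) = [7/100, 1/10)
  emit 'a', narrow to [0/1, 1/100)

Answer: 0/1 1/100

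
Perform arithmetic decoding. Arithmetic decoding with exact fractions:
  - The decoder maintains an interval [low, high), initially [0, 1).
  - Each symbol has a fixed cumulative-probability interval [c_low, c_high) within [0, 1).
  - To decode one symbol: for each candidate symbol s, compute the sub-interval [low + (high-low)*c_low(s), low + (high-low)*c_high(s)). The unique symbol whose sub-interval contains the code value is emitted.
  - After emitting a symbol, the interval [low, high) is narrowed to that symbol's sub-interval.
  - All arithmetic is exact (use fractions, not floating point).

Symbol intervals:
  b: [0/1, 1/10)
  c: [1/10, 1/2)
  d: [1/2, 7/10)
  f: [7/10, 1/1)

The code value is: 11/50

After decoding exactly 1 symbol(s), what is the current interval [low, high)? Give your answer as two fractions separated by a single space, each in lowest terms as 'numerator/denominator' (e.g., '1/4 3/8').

Step 1: interval [0/1, 1/1), width = 1/1 - 0/1 = 1/1
  'b': [0/1 + 1/1*0/1, 0/1 + 1/1*1/10) = [0/1, 1/10)
  'c': [0/1 + 1/1*1/10, 0/1 + 1/1*1/2) = [1/10, 1/2) <- contains code 11/50
  'd': [0/1 + 1/1*1/2, 0/1 + 1/1*7/10) = [1/2, 7/10)
  'f': [0/1 + 1/1*7/10, 0/1 + 1/1*1/1) = [7/10, 1/1)
  emit 'c', narrow to [1/10, 1/2)

Answer: 1/10 1/2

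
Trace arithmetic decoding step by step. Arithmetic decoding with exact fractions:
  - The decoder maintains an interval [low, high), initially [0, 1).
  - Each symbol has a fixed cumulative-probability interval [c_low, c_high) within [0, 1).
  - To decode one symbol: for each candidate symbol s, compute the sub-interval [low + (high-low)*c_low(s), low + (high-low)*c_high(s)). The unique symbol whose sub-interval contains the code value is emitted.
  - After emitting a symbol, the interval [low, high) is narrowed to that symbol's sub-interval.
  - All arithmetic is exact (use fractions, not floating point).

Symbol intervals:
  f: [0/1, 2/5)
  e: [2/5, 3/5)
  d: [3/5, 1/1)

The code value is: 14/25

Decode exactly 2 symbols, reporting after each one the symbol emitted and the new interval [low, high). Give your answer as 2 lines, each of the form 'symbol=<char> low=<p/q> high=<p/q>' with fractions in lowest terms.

Step 1: interval [0/1, 1/1), width = 1/1 - 0/1 = 1/1
  'f': [0/1 + 1/1*0/1, 0/1 + 1/1*2/5) = [0/1, 2/5)
  'e': [0/1 + 1/1*2/5, 0/1 + 1/1*3/5) = [2/5, 3/5) <- contains code 14/25
  'd': [0/1 + 1/1*3/5, 0/1 + 1/1*1/1) = [3/5, 1/1)
  emit 'e', narrow to [2/5, 3/5)
Step 2: interval [2/5, 3/5), width = 3/5 - 2/5 = 1/5
  'f': [2/5 + 1/5*0/1, 2/5 + 1/5*2/5) = [2/5, 12/25)
  'e': [2/5 + 1/5*2/5, 2/5 + 1/5*3/5) = [12/25, 13/25)
  'd': [2/5 + 1/5*3/5, 2/5 + 1/5*1/1) = [13/25, 3/5) <- contains code 14/25
  emit 'd', narrow to [13/25, 3/5)

Answer: symbol=e low=2/5 high=3/5
symbol=d low=13/25 high=3/5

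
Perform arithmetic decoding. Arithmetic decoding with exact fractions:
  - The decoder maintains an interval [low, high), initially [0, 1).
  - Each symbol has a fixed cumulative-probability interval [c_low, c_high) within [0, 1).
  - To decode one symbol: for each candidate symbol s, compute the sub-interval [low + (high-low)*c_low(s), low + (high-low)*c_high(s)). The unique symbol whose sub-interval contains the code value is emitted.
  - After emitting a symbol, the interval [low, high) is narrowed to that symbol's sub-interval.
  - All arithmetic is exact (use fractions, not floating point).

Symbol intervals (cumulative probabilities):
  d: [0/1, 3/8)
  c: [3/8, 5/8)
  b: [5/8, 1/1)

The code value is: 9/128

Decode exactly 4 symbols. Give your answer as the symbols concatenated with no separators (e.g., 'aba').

Answer: ddcc

Derivation:
Step 1: interval [0/1, 1/1), width = 1/1 - 0/1 = 1/1
  'd': [0/1 + 1/1*0/1, 0/1 + 1/1*3/8) = [0/1, 3/8) <- contains code 9/128
  'c': [0/1 + 1/1*3/8, 0/1 + 1/1*5/8) = [3/8, 5/8)
  'b': [0/1 + 1/1*5/8, 0/1 + 1/1*1/1) = [5/8, 1/1)
  emit 'd', narrow to [0/1, 3/8)
Step 2: interval [0/1, 3/8), width = 3/8 - 0/1 = 3/8
  'd': [0/1 + 3/8*0/1, 0/1 + 3/8*3/8) = [0/1, 9/64) <- contains code 9/128
  'c': [0/1 + 3/8*3/8, 0/1 + 3/8*5/8) = [9/64, 15/64)
  'b': [0/1 + 3/8*5/8, 0/1 + 3/8*1/1) = [15/64, 3/8)
  emit 'd', narrow to [0/1, 9/64)
Step 3: interval [0/1, 9/64), width = 9/64 - 0/1 = 9/64
  'd': [0/1 + 9/64*0/1, 0/1 + 9/64*3/8) = [0/1, 27/512)
  'c': [0/1 + 9/64*3/8, 0/1 + 9/64*5/8) = [27/512, 45/512) <- contains code 9/128
  'b': [0/1 + 9/64*5/8, 0/1 + 9/64*1/1) = [45/512, 9/64)
  emit 'c', narrow to [27/512, 45/512)
Step 4: interval [27/512, 45/512), width = 45/512 - 27/512 = 9/256
  'd': [27/512 + 9/256*0/1, 27/512 + 9/256*3/8) = [27/512, 135/2048)
  'c': [27/512 + 9/256*3/8, 27/512 + 9/256*5/8) = [135/2048, 153/2048) <- contains code 9/128
  'b': [27/512 + 9/256*5/8, 27/512 + 9/256*1/1) = [153/2048, 45/512)
  emit 'c', narrow to [135/2048, 153/2048)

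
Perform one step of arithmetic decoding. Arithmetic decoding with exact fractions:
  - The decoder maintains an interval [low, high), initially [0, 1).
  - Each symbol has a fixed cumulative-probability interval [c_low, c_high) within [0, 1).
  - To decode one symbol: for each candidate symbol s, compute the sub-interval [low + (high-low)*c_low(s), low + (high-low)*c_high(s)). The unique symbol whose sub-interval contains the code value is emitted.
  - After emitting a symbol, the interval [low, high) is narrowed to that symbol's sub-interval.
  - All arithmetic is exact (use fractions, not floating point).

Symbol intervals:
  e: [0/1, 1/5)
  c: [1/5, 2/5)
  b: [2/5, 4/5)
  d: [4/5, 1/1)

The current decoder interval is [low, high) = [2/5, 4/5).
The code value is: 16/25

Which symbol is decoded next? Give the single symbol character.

Answer: b

Derivation:
Interval width = high − low = 4/5 − 2/5 = 2/5
Scaled code = (code − low) / width = (16/25 − 2/5) / 2/5 = 3/5
  e: [0/1, 1/5) 
  c: [1/5, 2/5) 
  b: [2/5, 4/5) ← scaled code falls here ✓
  d: [4/5, 1/1) 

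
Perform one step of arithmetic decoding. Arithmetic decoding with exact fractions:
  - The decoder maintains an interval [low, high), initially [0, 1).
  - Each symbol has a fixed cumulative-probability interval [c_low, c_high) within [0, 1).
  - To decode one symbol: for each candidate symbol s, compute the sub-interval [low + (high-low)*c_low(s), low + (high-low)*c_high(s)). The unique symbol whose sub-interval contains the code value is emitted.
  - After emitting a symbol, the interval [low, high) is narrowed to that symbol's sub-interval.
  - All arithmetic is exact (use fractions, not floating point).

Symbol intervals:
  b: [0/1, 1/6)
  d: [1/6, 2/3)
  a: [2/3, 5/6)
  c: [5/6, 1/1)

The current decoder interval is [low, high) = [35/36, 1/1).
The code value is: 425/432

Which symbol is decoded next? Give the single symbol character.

Answer: d

Derivation:
Interval width = high − low = 1/1 − 35/36 = 1/36
Scaled code = (code − low) / width = (425/432 − 35/36) / 1/36 = 5/12
  b: [0/1, 1/6) 
  d: [1/6, 2/3) ← scaled code falls here ✓
  a: [2/3, 5/6) 
  c: [5/6, 1/1) 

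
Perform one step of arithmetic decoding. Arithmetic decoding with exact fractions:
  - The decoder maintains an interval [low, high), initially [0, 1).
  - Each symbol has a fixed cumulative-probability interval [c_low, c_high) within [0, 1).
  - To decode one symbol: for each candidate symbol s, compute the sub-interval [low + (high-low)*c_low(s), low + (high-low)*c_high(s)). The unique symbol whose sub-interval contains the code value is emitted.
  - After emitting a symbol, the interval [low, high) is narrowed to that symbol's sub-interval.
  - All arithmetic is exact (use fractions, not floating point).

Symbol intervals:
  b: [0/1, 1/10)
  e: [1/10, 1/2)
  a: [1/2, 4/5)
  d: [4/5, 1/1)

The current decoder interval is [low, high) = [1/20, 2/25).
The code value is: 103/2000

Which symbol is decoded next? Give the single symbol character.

Interval width = high − low = 2/25 − 1/20 = 3/100
Scaled code = (code − low) / width = (103/2000 − 1/20) / 3/100 = 1/20
  b: [0/1, 1/10) ← scaled code falls here ✓
  e: [1/10, 1/2) 
  a: [1/2, 4/5) 
  d: [4/5, 1/1) 

Answer: b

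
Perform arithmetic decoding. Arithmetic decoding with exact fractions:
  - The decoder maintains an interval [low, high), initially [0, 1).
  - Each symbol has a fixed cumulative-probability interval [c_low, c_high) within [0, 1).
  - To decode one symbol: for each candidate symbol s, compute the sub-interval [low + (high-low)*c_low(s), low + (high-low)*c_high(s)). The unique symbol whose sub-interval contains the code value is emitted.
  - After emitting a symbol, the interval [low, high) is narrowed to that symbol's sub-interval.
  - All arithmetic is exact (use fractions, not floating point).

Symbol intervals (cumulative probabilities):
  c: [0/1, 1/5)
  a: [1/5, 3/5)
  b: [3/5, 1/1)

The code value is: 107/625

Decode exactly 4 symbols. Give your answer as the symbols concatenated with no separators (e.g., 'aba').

Answer: cbbc

Derivation:
Step 1: interval [0/1, 1/1), width = 1/1 - 0/1 = 1/1
  'c': [0/1 + 1/1*0/1, 0/1 + 1/1*1/5) = [0/1, 1/5) <- contains code 107/625
  'a': [0/1 + 1/1*1/5, 0/1 + 1/1*3/5) = [1/5, 3/5)
  'b': [0/1 + 1/1*3/5, 0/1 + 1/1*1/1) = [3/5, 1/1)
  emit 'c', narrow to [0/1, 1/5)
Step 2: interval [0/1, 1/5), width = 1/5 - 0/1 = 1/5
  'c': [0/1 + 1/5*0/1, 0/1 + 1/5*1/5) = [0/1, 1/25)
  'a': [0/1 + 1/5*1/5, 0/1 + 1/5*3/5) = [1/25, 3/25)
  'b': [0/1 + 1/5*3/5, 0/1 + 1/5*1/1) = [3/25, 1/5) <- contains code 107/625
  emit 'b', narrow to [3/25, 1/5)
Step 3: interval [3/25, 1/5), width = 1/5 - 3/25 = 2/25
  'c': [3/25 + 2/25*0/1, 3/25 + 2/25*1/5) = [3/25, 17/125)
  'a': [3/25 + 2/25*1/5, 3/25 + 2/25*3/5) = [17/125, 21/125)
  'b': [3/25 + 2/25*3/5, 3/25 + 2/25*1/1) = [21/125, 1/5) <- contains code 107/625
  emit 'b', narrow to [21/125, 1/5)
Step 4: interval [21/125, 1/5), width = 1/5 - 21/125 = 4/125
  'c': [21/125 + 4/125*0/1, 21/125 + 4/125*1/5) = [21/125, 109/625) <- contains code 107/625
  'a': [21/125 + 4/125*1/5, 21/125 + 4/125*3/5) = [109/625, 117/625)
  'b': [21/125 + 4/125*3/5, 21/125 + 4/125*1/1) = [117/625, 1/5)
  emit 'c', narrow to [21/125, 109/625)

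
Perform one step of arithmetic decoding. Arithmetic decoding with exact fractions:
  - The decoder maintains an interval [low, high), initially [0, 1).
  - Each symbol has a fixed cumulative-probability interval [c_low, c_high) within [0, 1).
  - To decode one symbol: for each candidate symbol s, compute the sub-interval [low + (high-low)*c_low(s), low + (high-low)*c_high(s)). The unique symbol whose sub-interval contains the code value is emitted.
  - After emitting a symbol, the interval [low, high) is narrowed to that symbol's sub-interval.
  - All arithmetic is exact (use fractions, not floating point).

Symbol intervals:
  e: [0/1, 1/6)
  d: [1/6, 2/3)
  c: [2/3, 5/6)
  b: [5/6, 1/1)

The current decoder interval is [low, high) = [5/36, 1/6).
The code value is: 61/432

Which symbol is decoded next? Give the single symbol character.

Answer: e

Derivation:
Interval width = high − low = 1/6 − 5/36 = 1/36
Scaled code = (code − low) / width = (61/432 − 5/36) / 1/36 = 1/12
  e: [0/1, 1/6) ← scaled code falls here ✓
  d: [1/6, 2/3) 
  c: [2/3, 5/6) 
  b: [5/6, 1/1) 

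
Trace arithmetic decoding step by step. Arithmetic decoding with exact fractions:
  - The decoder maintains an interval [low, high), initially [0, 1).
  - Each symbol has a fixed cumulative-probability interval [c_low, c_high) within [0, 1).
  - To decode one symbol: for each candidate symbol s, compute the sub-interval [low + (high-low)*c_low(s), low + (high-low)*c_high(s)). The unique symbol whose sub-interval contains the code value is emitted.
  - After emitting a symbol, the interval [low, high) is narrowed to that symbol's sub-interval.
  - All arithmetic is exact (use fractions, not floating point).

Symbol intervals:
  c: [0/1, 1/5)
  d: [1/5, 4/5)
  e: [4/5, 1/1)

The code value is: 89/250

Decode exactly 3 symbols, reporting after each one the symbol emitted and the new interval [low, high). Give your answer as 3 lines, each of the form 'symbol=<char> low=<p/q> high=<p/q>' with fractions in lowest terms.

Step 1: interval [0/1, 1/1), width = 1/1 - 0/1 = 1/1
  'c': [0/1 + 1/1*0/1, 0/1 + 1/1*1/5) = [0/1, 1/5)
  'd': [0/1 + 1/1*1/5, 0/1 + 1/1*4/5) = [1/5, 4/5) <- contains code 89/250
  'e': [0/1 + 1/1*4/5, 0/1 + 1/1*1/1) = [4/5, 1/1)
  emit 'd', narrow to [1/5, 4/5)
Step 2: interval [1/5, 4/5), width = 4/5 - 1/5 = 3/5
  'c': [1/5 + 3/5*0/1, 1/5 + 3/5*1/5) = [1/5, 8/25)
  'd': [1/5 + 3/5*1/5, 1/5 + 3/5*4/5) = [8/25, 17/25) <- contains code 89/250
  'e': [1/5 + 3/5*4/5, 1/5 + 3/5*1/1) = [17/25, 4/5)
  emit 'd', narrow to [8/25, 17/25)
Step 3: interval [8/25, 17/25), width = 17/25 - 8/25 = 9/25
  'c': [8/25 + 9/25*0/1, 8/25 + 9/25*1/5) = [8/25, 49/125) <- contains code 89/250
  'd': [8/25 + 9/25*1/5, 8/25 + 9/25*4/5) = [49/125, 76/125)
  'e': [8/25 + 9/25*4/5, 8/25 + 9/25*1/1) = [76/125, 17/25)
  emit 'c', narrow to [8/25, 49/125)

Answer: symbol=d low=1/5 high=4/5
symbol=d low=8/25 high=17/25
symbol=c low=8/25 high=49/125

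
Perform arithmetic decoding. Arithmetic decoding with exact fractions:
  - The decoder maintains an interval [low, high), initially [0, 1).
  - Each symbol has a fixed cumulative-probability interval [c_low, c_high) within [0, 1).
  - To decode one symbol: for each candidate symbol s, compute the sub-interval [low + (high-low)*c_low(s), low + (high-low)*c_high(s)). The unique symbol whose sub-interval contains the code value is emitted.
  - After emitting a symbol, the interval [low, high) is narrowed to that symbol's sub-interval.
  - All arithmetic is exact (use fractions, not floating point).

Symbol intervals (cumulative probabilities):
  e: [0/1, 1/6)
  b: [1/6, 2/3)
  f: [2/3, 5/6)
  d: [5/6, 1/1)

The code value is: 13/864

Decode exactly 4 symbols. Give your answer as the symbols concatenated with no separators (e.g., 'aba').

Answer: eebf

Derivation:
Step 1: interval [0/1, 1/1), width = 1/1 - 0/1 = 1/1
  'e': [0/1 + 1/1*0/1, 0/1 + 1/1*1/6) = [0/1, 1/6) <- contains code 13/864
  'b': [0/1 + 1/1*1/6, 0/1 + 1/1*2/3) = [1/6, 2/3)
  'f': [0/1 + 1/1*2/3, 0/1 + 1/1*5/6) = [2/3, 5/6)
  'd': [0/1 + 1/1*5/6, 0/1 + 1/1*1/1) = [5/6, 1/1)
  emit 'e', narrow to [0/1, 1/6)
Step 2: interval [0/1, 1/6), width = 1/6 - 0/1 = 1/6
  'e': [0/1 + 1/6*0/1, 0/1 + 1/6*1/6) = [0/1, 1/36) <- contains code 13/864
  'b': [0/1 + 1/6*1/6, 0/1 + 1/6*2/3) = [1/36, 1/9)
  'f': [0/1 + 1/6*2/3, 0/1 + 1/6*5/6) = [1/9, 5/36)
  'd': [0/1 + 1/6*5/6, 0/1 + 1/6*1/1) = [5/36, 1/6)
  emit 'e', narrow to [0/1, 1/36)
Step 3: interval [0/1, 1/36), width = 1/36 - 0/1 = 1/36
  'e': [0/1 + 1/36*0/1, 0/1 + 1/36*1/6) = [0/1, 1/216)
  'b': [0/1 + 1/36*1/6, 0/1 + 1/36*2/3) = [1/216, 1/54) <- contains code 13/864
  'f': [0/1 + 1/36*2/3, 0/1 + 1/36*5/6) = [1/54, 5/216)
  'd': [0/1 + 1/36*5/6, 0/1 + 1/36*1/1) = [5/216, 1/36)
  emit 'b', narrow to [1/216, 1/54)
Step 4: interval [1/216, 1/54), width = 1/54 - 1/216 = 1/72
  'e': [1/216 + 1/72*0/1, 1/216 + 1/72*1/6) = [1/216, 1/144)
  'b': [1/216 + 1/72*1/6, 1/216 + 1/72*2/3) = [1/144, 1/72)
  'f': [1/216 + 1/72*2/3, 1/216 + 1/72*5/6) = [1/72, 7/432) <- contains code 13/864
  'd': [1/216 + 1/72*5/6, 1/216 + 1/72*1/1) = [7/432, 1/54)
  emit 'f', narrow to [1/72, 7/432)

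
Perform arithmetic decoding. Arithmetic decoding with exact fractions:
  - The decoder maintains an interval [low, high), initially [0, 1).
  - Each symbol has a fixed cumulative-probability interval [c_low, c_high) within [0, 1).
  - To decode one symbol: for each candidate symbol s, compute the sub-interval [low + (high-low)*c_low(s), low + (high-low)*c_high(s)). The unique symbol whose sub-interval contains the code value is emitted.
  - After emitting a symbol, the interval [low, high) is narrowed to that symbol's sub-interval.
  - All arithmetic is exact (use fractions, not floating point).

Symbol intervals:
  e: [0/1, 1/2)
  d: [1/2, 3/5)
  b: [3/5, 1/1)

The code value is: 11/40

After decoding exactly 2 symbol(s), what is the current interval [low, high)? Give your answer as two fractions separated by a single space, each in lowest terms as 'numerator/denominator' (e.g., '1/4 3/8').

Answer: 1/4 3/10

Derivation:
Step 1: interval [0/1, 1/1), width = 1/1 - 0/1 = 1/1
  'e': [0/1 + 1/1*0/1, 0/1 + 1/1*1/2) = [0/1, 1/2) <- contains code 11/40
  'd': [0/1 + 1/1*1/2, 0/1 + 1/1*3/5) = [1/2, 3/5)
  'b': [0/1 + 1/1*3/5, 0/1 + 1/1*1/1) = [3/5, 1/1)
  emit 'e', narrow to [0/1, 1/2)
Step 2: interval [0/1, 1/2), width = 1/2 - 0/1 = 1/2
  'e': [0/1 + 1/2*0/1, 0/1 + 1/2*1/2) = [0/1, 1/4)
  'd': [0/1 + 1/2*1/2, 0/1 + 1/2*3/5) = [1/4, 3/10) <- contains code 11/40
  'b': [0/1 + 1/2*3/5, 0/1 + 1/2*1/1) = [3/10, 1/2)
  emit 'd', narrow to [1/4, 3/10)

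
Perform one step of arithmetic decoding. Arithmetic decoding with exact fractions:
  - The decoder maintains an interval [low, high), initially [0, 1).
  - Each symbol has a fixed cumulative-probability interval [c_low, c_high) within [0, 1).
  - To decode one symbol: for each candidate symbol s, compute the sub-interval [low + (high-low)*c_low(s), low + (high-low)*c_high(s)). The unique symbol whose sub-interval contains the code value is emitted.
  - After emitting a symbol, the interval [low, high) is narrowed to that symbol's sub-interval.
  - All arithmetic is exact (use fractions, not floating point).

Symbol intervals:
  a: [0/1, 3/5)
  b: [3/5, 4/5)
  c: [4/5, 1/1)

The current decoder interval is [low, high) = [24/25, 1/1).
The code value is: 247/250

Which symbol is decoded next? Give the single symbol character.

Answer: b

Derivation:
Interval width = high − low = 1/1 − 24/25 = 1/25
Scaled code = (code − low) / width = (247/250 − 24/25) / 1/25 = 7/10
  a: [0/1, 3/5) 
  b: [3/5, 4/5) ← scaled code falls here ✓
  c: [4/5, 1/1) 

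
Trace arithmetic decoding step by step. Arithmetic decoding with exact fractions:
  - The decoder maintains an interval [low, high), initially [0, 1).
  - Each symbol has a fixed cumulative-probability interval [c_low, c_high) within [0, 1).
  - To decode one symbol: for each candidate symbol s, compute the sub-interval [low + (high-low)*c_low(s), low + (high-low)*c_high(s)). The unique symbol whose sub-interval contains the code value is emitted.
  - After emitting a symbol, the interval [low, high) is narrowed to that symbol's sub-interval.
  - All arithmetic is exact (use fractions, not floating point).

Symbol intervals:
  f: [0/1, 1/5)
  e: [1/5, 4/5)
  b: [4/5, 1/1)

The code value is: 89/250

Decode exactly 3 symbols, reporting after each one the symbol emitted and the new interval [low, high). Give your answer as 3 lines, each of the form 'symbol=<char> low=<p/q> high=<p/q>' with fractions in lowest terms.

Step 1: interval [0/1, 1/1), width = 1/1 - 0/1 = 1/1
  'f': [0/1 + 1/1*0/1, 0/1 + 1/1*1/5) = [0/1, 1/5)
  'e': [0/1 + 1/1*1/5, 0/1 + 1/1*4/5) = [1/5, 4/5) <- contains code 89/250
  'b': [0/1 + 1/1*4/5, 0/1 + 1/1*1/1) = [4/5, 1/1)
  emit 'e', narrow to [1/5, 4/5)
Step 2: interval [1/5, 4/5), width = 4/5 - 1/5 = 3/5
  'f': [1/5 + 3/5*0/1, 1/5 + 3/5*1/5) = [1/5, 8/25)
  'e': [1/5 + 3/5*1/5, 1/5 + 3/5*4/5) = [8/25, 17/25) <- contains code 89/250
  'b': [1/5 + 3/5*4/5, 1/5 + 3/5*1/1) = [17/25, 4/5)
  emit 'e', narrow to [8/25, 17/25)
Step 3: interval [8/25, 17/25), width = 17/25 - 8/25 = 9/25
  'f': [8/25 + 9/25*0/1, 8/25 + 9/25*1/5) = [8/25, 49/125) <- contains code 89/250
  'e': [8/25 + 9/25*1/5, 8/25 + 9/25*4/5) = [49/125, 76/125)
  'b': [8/25 + 9/25*4/5, 8/25 + 9/25*1/1) = [76/125, 17/25)
  emit 'f', narrow to [8/25, 49/125)

Answer: symbol=e low=1/5 high=4/5
symbol=e low=8/25 high=17/25
symbol=f low=8/25 high=49/125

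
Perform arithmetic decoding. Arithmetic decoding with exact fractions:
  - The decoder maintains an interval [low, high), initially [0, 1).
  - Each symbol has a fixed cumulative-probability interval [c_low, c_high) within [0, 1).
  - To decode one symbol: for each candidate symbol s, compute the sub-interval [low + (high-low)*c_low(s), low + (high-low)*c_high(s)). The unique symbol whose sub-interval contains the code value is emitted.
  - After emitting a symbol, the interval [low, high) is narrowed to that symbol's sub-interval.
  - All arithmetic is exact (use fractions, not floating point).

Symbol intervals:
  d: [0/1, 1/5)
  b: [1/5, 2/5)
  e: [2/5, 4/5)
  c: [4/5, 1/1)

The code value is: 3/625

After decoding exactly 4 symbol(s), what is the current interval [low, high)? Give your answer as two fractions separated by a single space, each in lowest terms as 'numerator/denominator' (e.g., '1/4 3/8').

Answer: 2/625 4/625

Derivation:
Step 1: interval [0/1, 1/1), width = 1/1 - 0/1 = 1/1
  'd': [0/1 + 1/1*0/1, 0/1 + 1/1*1/5) = [0/1, 1/5) <- contains code 3/625
  'b': [0/1 + 1/1*1/5, 0/1 + 1/1*2/5) = [1/5, 2/5)
  'e': [0/1 + 1/1*2/5, 0/1 + 1/1*4/5) = [2/5, 4/5)
  'c': [0/1 + 1/1*4/5, 0/1 + 1/1*1/1) = [4/5, 1/1)
  emit 'd', narrow to [0/1, 1/5)
Step 2: interval [0/1, 1/5), width = 1/5 - 0/1 = 1/5
  'd': [0/1 + 1/5*0/1, 0/1 + 1/5*1/5) = [0/1, 1/25) <- contains code 3/625
  'b': [0/1 + 1/5*1/5, 0/1 + 1/5*2/5) = [1/25, 2/25)
  'e': [0/1 + 1/5*2/5, 0/1 + 1/5*4/5) = [2/25, 4/25)
  'c': [0/1 + 1/5*4/5, 0/1 + 1/5*1/1) = [4/25, 1/5)
  emit 'd', narrow to [0/1, 1/25)
Step 3: interval [0/1, 1/25), width = 1/25 - 0/1 = 1/25
  'd': [0/1 + 1/25*0/1, 0/1 + 1/25*1/5) = [0/1, 1/125) <- contains code 3/625
  'b': [0/1 + 1/25*1/5, 0/1 + 1/25*2/5) = [1/125, 2/125)
  'e': [0/1 + 1/25*2/5, 0/1 + 1/25*4/5) = [2/125, 4/125)
  'c': [0/1 + 1/25*4/5, 0/1 + 1/25*1/1) = [4/125, 1/25)
  emit 'd', narrow to [0/1, 1/125)
Step 4: interval [0/1, 1/125), width = 1/125 - 0/1 = 1/125
  'd': [0/1 + 1/125*0/1, 0/1 + 1/125*1/5) = [0/1, 1/625)
  'b': [0/1 + 1/125*1/5, 0/1 + 1/125*2/5) = [1/625, 2/625)
  'e': [0/1 + 1/125*2/5, 0/1 + 1/125*4/5) = [2/625, 4/625) <- contains code 3/625
  'c': [0/1 + 1/125*4/5, 0/1 + 1/125*1/1) = [4/625, 1/125)
  emit 'e', narrow to [2/625, 4/625)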